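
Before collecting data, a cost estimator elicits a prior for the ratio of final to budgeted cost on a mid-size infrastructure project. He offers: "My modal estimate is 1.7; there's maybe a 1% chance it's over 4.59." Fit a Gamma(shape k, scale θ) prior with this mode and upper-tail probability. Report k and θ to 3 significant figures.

k ≈ 5.68, θ ≈ 0.363

Gamma(k,θ) with k>1 has mode (k−1)θ, so θ = 1.7/(k−1).
Need P(X < 4.59) = 0.99 with θ tied to k this way. Start at k = 2, θ = 1.7: P(X<4.59) ≈ 0.751.
Too low — raise k to concentrate. Iterating converges to k ≈ 5.68.
Then θ = 1.7/(5.68−1) ≈ 0.363.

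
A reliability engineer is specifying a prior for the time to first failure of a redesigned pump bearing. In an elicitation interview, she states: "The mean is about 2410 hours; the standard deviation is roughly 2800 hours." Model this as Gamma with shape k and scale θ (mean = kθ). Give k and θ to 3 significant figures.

k ≈ 0.741, θ ≈ 3250

For Gamma(k, scale θ): mean = kθ, variance = kθ², so CV = 1/√k.
CV = SD/mean = 2800/2410 = 1.162, hence k = 1/CV² = 0.741.
Then θ = mean/k = 2410/0.741 = 3250.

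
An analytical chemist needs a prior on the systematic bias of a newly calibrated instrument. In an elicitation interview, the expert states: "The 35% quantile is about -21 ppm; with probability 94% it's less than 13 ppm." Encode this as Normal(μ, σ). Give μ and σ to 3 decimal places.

The p-quantile of Normal(μ,σ) is μ + z_p·σ, with z_{0.35} = -0.3853 and z_{0.94} = 1.555.
Eliminate σ: μ = (z₂·x₁ − z₁·x₂)/(z₂ − z₁) = (1.555·-21 − (-0.3853)·13)/1.94 = -14.247.
Then σ = (x₂ − x₁)/(z₂ − z₁) = (13 − -21)/1.94 = 17.525.

μ = -14.247, σ = 17.525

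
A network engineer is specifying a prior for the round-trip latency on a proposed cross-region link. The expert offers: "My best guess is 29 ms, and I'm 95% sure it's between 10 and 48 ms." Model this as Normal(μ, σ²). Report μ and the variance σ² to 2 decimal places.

A symmetric 95% interval runs μ ± z·σ with z = 1.96.
Half-width = 19, so σ = 19/1.96 = 9.694 and σ² = 93.97.
μ is the stated best guess, 29.00.

μ = 29.00, σ² = 93.97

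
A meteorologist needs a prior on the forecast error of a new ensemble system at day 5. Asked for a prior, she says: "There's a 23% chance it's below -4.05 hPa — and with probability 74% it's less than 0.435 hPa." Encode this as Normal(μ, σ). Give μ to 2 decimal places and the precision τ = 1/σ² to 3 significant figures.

For Normal(μ,σ), the p-quantile is μ + z_p·σ. Here z_{0.23} = -0.7388, z_{0.74} = 0.6433.
So -4.05 = μ − 0.7388σ and 0.435 = μ + 0.6433σ.
Subtracting: σ = (0.435 − -4.05)/(0.6433 − (-0.7388)) = 3.24.
Then μ = -4.05 − (-0.7388)·3.24 = -1.65.
Precision τ = 1/σ² = 1/3.245² = 0.095.

μ = -1.65, τ = 0.095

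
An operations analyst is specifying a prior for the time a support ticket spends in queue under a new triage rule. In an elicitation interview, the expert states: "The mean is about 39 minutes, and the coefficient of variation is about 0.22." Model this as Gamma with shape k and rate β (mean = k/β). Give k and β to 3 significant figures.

For Gamma(k, rate β): mean = k/β, variance = k/β², so CV = 1/√k.
CV = 0.22, hence k = 1/CV² = 20.7.
Then β = k/mean = 20.7/39 = 0.53.

k ≈ 20.7, β ≈ 0.53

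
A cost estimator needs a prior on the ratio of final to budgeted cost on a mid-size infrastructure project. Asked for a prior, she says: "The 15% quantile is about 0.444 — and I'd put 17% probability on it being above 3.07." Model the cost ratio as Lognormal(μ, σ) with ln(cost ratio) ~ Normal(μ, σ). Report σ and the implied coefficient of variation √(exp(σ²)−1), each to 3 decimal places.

σ ≈ 0.971, CV ≈ 1.253

If T ~ Lognormal(μ,σ) then ln T ~ Normal(μ,σ), so the p-quantile of ln T is μ + z_p·σ.
ln(0.444) = -0.8119 and ln(3.07) = 1.122; z_{0.15} = -1.036, z_{0.83} = 0.9542.
σ = (1.122 − -0.8119)/(0.9542 − (-1.036)) = 0.971.
μ = -0.8119 − (-1.036)·0.971 = 0.195.
CV = √(exp(σ²)−1) = √(exp(0.9436)−1) = 1.253.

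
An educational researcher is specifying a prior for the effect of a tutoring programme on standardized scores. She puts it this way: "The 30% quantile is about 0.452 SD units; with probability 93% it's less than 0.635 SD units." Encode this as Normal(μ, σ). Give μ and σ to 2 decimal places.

For Normal(μ,σ), the p-quantile is μ + z_p·σ. Here z_{0.3} = -0.5244, z_{0.93} = 1.476.
So 0.452 = μ − 0.5244σ and 0.635 = μ + 1.476σ.
Subtracting: σ = (0.635 − 0.452)/(1.476 − (-0.5244)) = 0.09.
Then μ = 0.452 − (-0.5244)·0.09 = 0.50.

μ = 0.50, σ = 0.09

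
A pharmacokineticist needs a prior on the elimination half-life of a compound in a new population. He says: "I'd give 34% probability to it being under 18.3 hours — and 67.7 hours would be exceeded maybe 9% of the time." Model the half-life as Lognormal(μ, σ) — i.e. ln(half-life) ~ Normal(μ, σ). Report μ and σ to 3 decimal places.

μ ≈ 3.215, σ ≈ 0.746

If T ~ Lognormal(μ,σ) then ln T ~ Normal(μ,σ), so the p-quantile of ln T is μ + z_p·σ.
ln(18.3) = 2.907 and ln(67.7) = 4.215; z_{0.34} = -0.4125, z_{0.91} = 1.341.
σ = (4.215 − 2.907)/(1.341 − (-0.4125)) = 0.746.
μ = 2.907 − (-0.4125)·0.746 = 3.215.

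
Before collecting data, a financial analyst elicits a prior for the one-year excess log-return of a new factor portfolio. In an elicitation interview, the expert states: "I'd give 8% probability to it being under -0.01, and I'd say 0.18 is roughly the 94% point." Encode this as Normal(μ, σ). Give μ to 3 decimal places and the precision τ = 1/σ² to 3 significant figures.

For Normal(μ,σ), the p-quantile is μ + z_p·σ. Here z_{0.08} = -1.405, z_{0.94} = 1.555.
So -0.01 = μ − 1.405σ and 0.18 = μ + 1.555σ.
Subtracting: σ = (0.18 − -0.01)/(1.555 − (-1.405)) = 0.064.
Then μ = -0.01 − (-1.405)·0.064 = 0.080.
Precision τ = 1/σ² = 1/0.06419² = 243.

μ = 0.080, τ = 243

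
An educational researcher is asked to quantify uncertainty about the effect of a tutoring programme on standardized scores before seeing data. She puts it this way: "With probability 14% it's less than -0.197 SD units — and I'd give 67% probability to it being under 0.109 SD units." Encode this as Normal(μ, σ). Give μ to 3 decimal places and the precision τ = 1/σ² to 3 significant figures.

μ = 0.020, τ = 24.7

For Normal(μ,σ), the p-quantile is μ + z_p·σ. Here z_{0.14} = -1.08, z_{0.67} = 0.4399.
So -0.197 = μ − 1.08σ and 0.109 = μ + 0.4399σ.
Subtracting: σ = (0.109 − -0.197)/(0.4399 − (-1.08)) = 0.201.
Then μ = -0.197 − (-1.08)·0.201 = 0.020.
Precision τ = 1/σ² = 1/0.2013² = 24.7.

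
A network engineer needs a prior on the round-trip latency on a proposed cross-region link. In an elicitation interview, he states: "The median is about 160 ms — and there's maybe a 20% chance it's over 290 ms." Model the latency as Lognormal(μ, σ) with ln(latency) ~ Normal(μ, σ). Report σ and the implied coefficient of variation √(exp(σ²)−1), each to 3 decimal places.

If T ~ Lognormal(μ,σ) then ln T ~ Normal(μ,σ), so the p-quantile of ln T is μ + z_p·σ.
ln(160) = 5.075 and ln(290) = 5.67; z_{0.5} = 0, z_{0.8} = 0.8416.
σ = (5.67 − 5.075)/(0.8416 − (0)) = 0.707.
μ = 5.075 − (0)·0.707 = 5.075.
CV = √(exp(σ²)−1) = √(exp(0.4993)−1) = 0.805.

σ ≈ 0.707, CV ≈ 0.805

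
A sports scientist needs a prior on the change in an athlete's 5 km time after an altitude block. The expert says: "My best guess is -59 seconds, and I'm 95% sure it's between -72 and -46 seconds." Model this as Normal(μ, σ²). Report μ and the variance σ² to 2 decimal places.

μ = -59.00, σ² = 43.99

A symmetric 95% interval runs μ ± z·σ with z = 1.96.
Half-width = 13, so σ = 13/1.96 = 6.633 and σ² = 43.99.
μ is the stated best guess, -59.00.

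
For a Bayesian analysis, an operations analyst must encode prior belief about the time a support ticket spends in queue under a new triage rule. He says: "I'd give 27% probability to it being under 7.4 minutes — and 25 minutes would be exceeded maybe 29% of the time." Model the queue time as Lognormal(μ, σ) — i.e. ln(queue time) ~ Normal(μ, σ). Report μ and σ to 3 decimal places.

μ ≈ 2.641, σ ≈ 1.044

If T ~ Lognormal(μ,σ) then ln T ~ Normal(μ,σ), so the p-quantile of ln T is μ + z_p·σ.
ln(7.4) = 2.001 and ln(25) = 3.219; z_{0.27} = -0.6128, z_{0.71} = 0.5534.
σ = (3.219 − 2.001)/(0.5534 − (-0.6128)) = 1.044.
μ = 2.001 − (-0.6128)·1.044 = 2.641.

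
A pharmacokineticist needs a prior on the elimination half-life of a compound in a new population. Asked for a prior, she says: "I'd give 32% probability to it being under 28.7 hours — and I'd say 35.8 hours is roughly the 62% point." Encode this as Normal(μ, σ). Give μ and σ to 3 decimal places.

For Normal(μ,σ), the p-quantile is μ + z_p·σ. Here z_{0.32} = -0.4677, z_{0.62} = 0.3055.
So 28.7 = μ − 0.4677σ and 35.8 = μ + 0.3055σ.
Subtracting: σ = (35.8 − 28.7)/(0.3055 − (-0.4677)) = 9.183.
Then μ = 28.7 − (-0.4677)·9.183 = 32.995.

μ = 32.995, σ = 9.183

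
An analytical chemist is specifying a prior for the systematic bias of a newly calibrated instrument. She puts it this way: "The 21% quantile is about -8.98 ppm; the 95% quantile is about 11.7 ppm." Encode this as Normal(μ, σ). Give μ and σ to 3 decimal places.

For Normal(μ,σ), the p-quantile is μ + z_p·σ. Here z_{0.21} = -0.8064, z_{0.95} = 1.645.
So -8.98 = μ − 0.8064σ and 11.7 = μ + 1.645σ.
Subtracting: σ = (11.7 − -8.98)/(1.645 − (-0.8064)) = 8.436.
Then μ = -8.98 − (-0.8064)·8.436 = -2.177.

μ = -2.177, σ = 8.436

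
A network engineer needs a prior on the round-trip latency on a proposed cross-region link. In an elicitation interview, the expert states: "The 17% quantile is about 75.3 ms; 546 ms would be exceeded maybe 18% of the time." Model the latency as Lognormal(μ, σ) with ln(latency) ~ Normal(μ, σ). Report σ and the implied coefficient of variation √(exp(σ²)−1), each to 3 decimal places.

If T ~ Lognormal(μ,σ) then ln T ~ Normal(μ,σ), so the p-quantile of ln T is μ + z_p·σ.
ln(75.3) = 4.321 and ln(546) = 6.303; z_{0.17} = -0.9542, z_{0.82} = 0.9154.
σ = (6.303 − 4.321)/(0.9154 − (-0.9542)) = 1.060.
μ = 4.321 − (-0.9542)·1.060 = 5.333.
CV = √(exp(σ²)−1) = √(exp(1.1230)−1) = 1.440.

σ ≈ 1.060, CV ≈ 1.440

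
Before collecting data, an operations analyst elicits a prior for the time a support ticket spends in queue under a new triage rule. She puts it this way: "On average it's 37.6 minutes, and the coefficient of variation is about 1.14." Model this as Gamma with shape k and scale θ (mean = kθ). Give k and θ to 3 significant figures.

k ≈ 0.769, θ ≈ 48.9

For Gamma(k, scale θ): mean = kθ, variance = kθ², so CV = 1/√k.
CV = 1.14, hence k = 1/CV² = 0.769.
Then θ = mean/k = 37.6/0.769 = 48.9.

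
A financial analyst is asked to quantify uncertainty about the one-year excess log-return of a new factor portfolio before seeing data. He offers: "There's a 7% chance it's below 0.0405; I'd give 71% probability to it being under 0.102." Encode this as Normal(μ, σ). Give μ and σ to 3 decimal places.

μ = 0.085, σ = 0.030

The p-quantile of Normal(μ,σ) is μ + z_p·σ, with z_{0.07} = -1.476 and z_{0.71} = 0.5534.
Eliminate σ: μ = (z₂·x₁ − z₁·x₂)/(z₂ − z₁) = (0.5534·0.0405 − (-1.476)·0.102)/2.029 = 0.085.
Then σ = (x₂ − x₁)/(z₂ − z₁) = (0.102 − 0.0405)/2.029 = 0.030.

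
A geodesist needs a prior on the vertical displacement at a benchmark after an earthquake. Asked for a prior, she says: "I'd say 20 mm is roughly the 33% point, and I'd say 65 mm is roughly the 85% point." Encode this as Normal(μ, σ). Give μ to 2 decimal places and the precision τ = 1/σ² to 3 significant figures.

The p-quantile of Normal(μ,σ) is μ + z_p·σ, with z_{0.33} = -0.4399 and z_{0.85} = 1.036.
Eliminate σ: μ = (z₂·x₁ − z₁·x₂)/(z₂ − z₁) = (1.036·20 − (-0.4399)·65)/1.476 = 33.41.
Then σ = (x₂ − x₁)/(z₂ − z₁) = (65 − 20)/1.476 = 30.48.
Precision τ = 1/σ² = 1/30.48² = 0.00108.

μ = 33.41, τ = 0.00108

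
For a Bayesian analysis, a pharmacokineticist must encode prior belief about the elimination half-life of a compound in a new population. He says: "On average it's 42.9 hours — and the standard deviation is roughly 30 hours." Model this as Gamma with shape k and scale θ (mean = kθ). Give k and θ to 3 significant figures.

k ≈ 2.04, θ ≈ 21

For Gamma(k, scale θ): mean = kθ, variance = kθ², so CV = 1/√k.
CV = SD/mean = 30/42.9 = 0.6993, hence k = 1/CV² = 2.04.
Then θ = mean/k = 42.9/2.04 = 21.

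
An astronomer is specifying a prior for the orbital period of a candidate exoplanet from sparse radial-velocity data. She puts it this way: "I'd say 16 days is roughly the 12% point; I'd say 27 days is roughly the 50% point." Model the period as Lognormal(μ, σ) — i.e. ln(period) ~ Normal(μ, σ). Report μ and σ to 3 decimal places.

μ ≈ 3.296, σ ≈ 0.445

If T ~ Lognormal(μ,σ) then ln T ~ Normal(μ,σ), so the p-quantile of ln T is μ + z_p·σ.
ln(16) = 2.773 and ln(27) = 3.296; z_{0.12} = -1.175, z_{0.5} = 0.
σ = (3.296 − 2.773)/(0 − (-1.175)) = 0.445.
μ = 2.773 − (-1.175)·0.445 = 3.296.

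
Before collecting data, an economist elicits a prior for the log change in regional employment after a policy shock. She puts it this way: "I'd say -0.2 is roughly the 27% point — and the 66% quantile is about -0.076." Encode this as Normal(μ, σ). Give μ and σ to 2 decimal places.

The p-quantile of Normal(μ,σ) is μ + z_p·σ, with z_{0.27} = -0.6128 and z_{0.66} = 0.4125.
Eliminate σ: μ = (z₂·x₁ − z₁·x₂)/(z₂ − z₁) = (0.4125·-0.2 − (-0.6128)·-0.076)/1.025 = -0.13.
Then σ = (x₂ − x₁)/(z₂ − z₁) = (-0.076 − -0.2)/1.025 = 0.12.

μ = -0.13, σ = 0.12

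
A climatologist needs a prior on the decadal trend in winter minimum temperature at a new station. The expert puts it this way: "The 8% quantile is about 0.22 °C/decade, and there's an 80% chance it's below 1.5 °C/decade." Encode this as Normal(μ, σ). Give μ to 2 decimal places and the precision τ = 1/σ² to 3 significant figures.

μ = 1.02, τ = 3.08

The p-quantile of Normal(μ,σ) is μ + z_p·σ, with z_{0.08} = -1.405 and z_{0.8} = 0.8416.
Eliminate σ: μ = (z₂·x₁ − z₁·x₂)/(z₂ − z₁) = (0.8416·0.22 − (-1.405)·1.5)/2.247 = 1.02.
Then σ = (x₂ − x₁)/(z₂ − z₁) = (1.5 − 0.22)/2.247 = 0.57.
Precision τ = 1/σ² = 1/0.5697² = 3.08.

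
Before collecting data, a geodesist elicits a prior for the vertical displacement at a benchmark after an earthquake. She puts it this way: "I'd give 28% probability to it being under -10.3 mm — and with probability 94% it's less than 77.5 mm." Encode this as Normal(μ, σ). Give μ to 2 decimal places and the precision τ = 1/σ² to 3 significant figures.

μ = 13.64, τ = 0.000593

The p-quantile of Normal(μ,σ) is μ + z_p·σ, with z_{0.28} = -0.5828 and z_{0.94} = 1.555.
Eliminate σ: μ = (z₂·x₁ − z₁·x₂)/(z₂ − z₁) = (1.555·-10.3 − (-0.5828)·77.5)/2.138 = 13.64.
Then σ = (x₂ − x₁)/(z₂ − z₁) = (77.5 − -10.3)/2.138 = 41.07.
Precision τ = 1/σ² = 1/41.07² = 0.000593.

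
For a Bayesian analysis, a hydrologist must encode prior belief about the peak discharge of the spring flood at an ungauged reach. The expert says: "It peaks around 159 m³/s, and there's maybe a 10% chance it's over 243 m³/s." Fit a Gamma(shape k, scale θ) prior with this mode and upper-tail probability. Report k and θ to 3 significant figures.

Gamma(k,θ) with k>1 has mode (k−1)θ, so θ = 159/(k−1).
Need P(X < 243) = 0.9 with θ tied to k this way. Start at k = 2, θ = 159: P(X<243) ≈ 0.452.
Too low — raise k to concentrate. Iterating converges to k ≈ 11.4.
Then θ = 159/(11.4−1) ≈ 15.3.

k ≈ 11.4, θ ≈ 15.3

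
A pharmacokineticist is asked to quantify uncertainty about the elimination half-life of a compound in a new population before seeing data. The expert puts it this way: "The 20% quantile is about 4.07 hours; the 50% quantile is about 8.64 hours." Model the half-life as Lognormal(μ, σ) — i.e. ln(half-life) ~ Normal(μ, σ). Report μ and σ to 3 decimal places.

If T ~ Lognormal(μ,σ) then ln T ~ Normal(μ,σ), so the p-quantile of ln T is μ + z_p·σ.
ln(4.07) = 1.404 and ln(8.64) = 2.156; z_{0.2} = -0.8416, z_{0.5} = 0.
σ = (2.156 − 1.404)/(0 − (-0.8416)) = 0.894.
μ = 1.404 − (-0.8416)·0.894 = 2.156.

μ ≈ 2.156, σ ≈ 0.894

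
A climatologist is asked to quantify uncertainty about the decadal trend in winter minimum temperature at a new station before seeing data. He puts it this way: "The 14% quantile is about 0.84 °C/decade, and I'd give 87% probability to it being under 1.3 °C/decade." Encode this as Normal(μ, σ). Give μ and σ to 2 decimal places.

μ = 1.07, σ = 0.21

The p-quantile of Normal(μ,σ) is μ + z_p·σ, with z_{0.14} = -1.08 and z_{0.87} = 1.126.
Eliminate σ: μ = (z₂·x₁ − z₁·x₂)/(z₂ − z₁) = (1.126·0.84 − (-1.08)·1.3)/2.207 = 1.07.
Then σ = (x₂ − x₁)/(z₂ − z₁) = (1.3 − 0.84)/2.207 = 0.21.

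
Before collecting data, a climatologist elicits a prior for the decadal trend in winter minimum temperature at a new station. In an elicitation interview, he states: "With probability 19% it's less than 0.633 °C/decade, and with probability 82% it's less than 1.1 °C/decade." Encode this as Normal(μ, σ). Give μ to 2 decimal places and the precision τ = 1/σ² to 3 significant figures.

For Normal(μ,σ), the p-quantile is μ + z_p·σ. Here z_{0.19} = -0.8779, z_{0.82} = 0.9154.
So 0.633 = μ − 0.8779σ and 1.1 = μ + 0.9154σ.
Subtracting: σ = (1.1 − 0.633)/(0.9154 − (-0.8779)) = 0.26.
Then μ = 0.633 − (-0.8779)·0.26 = 0.86.
Precision τ = 1/σ² = 1/0.2604² = 14.7.

μ = 0.86, τ = 14.7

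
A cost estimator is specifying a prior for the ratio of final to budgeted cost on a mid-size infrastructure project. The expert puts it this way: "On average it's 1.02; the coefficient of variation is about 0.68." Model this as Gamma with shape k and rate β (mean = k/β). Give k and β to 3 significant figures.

k ≈ 2.16, β ≈ 2.12

For Gamma(k, rate β): mean = k/β, variance = k/β², so CV = 1/√k.
CV = 0.68, hence k = 1/CV² = 2.16.
Then β = k/mean = 2.16/1.02 = 2.12.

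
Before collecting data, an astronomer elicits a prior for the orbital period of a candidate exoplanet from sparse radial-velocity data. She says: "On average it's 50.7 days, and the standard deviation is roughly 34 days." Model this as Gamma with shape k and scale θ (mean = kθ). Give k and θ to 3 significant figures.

k ≈ 2.22, θ ≈ 22.8

For Gamma(k, scale θ): mean = kθ, variance = kθ², so CV = 1/√k.
CV = SD/mean = 34/50.7 = 0.6706, hence k = 1/CV² = 2.22.
Then θ = mean/k = 50.7/2.22 = 22.8.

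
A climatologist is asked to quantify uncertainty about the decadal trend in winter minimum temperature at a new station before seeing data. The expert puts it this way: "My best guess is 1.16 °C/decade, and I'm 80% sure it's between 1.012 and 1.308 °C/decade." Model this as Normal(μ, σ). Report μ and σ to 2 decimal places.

A symmetric 80% interval runs μ ± z·σ with z = 1.282.
Half-width = 0.148, so σ = 0.148/1.282 = 0.12.
μ is the stated best guess, 1.16.

μ = 1.16, σ = 0.12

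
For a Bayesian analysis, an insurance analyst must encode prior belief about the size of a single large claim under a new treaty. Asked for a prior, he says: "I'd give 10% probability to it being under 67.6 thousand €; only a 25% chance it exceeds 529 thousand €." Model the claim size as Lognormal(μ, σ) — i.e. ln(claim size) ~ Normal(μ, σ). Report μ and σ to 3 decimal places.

If T ~ Lognormal(μ,σ) then ln T ~ Normal(μ,σ), so the p-quantile of ln T is μ + z_p·σ.
ln(67.6) = 4.214 and ln(529) = 6.271; z_{0.1} = -1.282, z_{0.75} = 0.6745.
σ = (6.271 − 4.214)/(0.6745 − (-1.282)) = 1.052.
μ = 4.214 − (-1.282)·1.052 = 5.562.

μ ≈ 5.562, σ ≈ 1.052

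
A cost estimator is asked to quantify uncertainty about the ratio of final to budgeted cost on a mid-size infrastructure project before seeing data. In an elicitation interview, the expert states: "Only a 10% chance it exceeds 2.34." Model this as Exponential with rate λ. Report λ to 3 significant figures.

P(T > 2.34) = e^(−λ·2.34) = 0.1, so λ = −ln(0.1)/2.34 = 0.984.

λ ≈ 0.984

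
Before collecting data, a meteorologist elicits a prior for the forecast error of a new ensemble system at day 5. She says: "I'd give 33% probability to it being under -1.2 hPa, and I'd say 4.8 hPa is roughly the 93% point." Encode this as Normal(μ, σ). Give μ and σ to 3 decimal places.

For Normal(μ,σ), the p-quantile is μ + z_p·σ. Here z_{0.33} = -0.4399, z_{0.93} = 1.476.
So -1.2 = μ − 0.4399σ and 4.8 = μ + 1.476σ.
Subtracting: σ = (4.8 − -1.2)/(1.476 − (-0.4399)) = 3.132.
Then μ = -1.2 − (-0.4399)·3.132 = 0.178.

μ = 0.178, σ = 3.132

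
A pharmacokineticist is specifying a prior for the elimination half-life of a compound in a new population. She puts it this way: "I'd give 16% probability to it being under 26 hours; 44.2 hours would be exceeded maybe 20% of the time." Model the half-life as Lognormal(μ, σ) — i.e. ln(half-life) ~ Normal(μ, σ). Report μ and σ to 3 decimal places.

μ ≈ 3.545, σ ≈ 0.289

If T ~ Lognormal(μ,σ) then ln T ~ Normal(μ,σ), so the p-quantile of ln T is μ + z_p·σ.
ln(26) = 3.258 and ln(44.2) = 3.789; z_{0.16} = -0.9945, z_{0.8} = 0.8416.
σ = (3.789 − 3.258)/(0.8416 − (-0.9945)) = 0.289.
μ = 3.258 − (-0.9945)·0.289 = 3.545.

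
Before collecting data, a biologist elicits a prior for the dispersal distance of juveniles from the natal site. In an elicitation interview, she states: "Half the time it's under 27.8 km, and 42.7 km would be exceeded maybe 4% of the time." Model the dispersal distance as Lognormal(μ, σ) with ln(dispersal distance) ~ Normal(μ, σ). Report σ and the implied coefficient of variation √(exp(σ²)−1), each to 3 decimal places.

σ ≈ 0.245, CV ≈ 0.249

If T ~ Lognormal(μ,σ) then ln T ~ Normal(μ,σ), so the p-quantile of ln T is μ + z_p·σ.
ln(27.8) = 3.325 and ln(42.7) = 3.754; z_{0.5} = 0, z_{0.96} = 1.751.
σ = (3.754 − 3.325)/(1.751 − (0)) = 0.245.
μ = 3.325 − (0)·0.245 = 3.325.
CV = √(exp(σ²)−1) = √(exp(0.0601)−1) = 0.249.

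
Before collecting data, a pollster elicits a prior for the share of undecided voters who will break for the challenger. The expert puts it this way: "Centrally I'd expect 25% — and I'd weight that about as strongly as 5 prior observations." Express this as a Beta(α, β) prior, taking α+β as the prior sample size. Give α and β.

Under the effective-sample-size interpretation, Beta(α, β) has prior mean α/(α+β) and prior sample size α+β.
So α+β = 5 and α/(α+β) = 0.25, giving α = 0.25·5 = 1.25 and β = 5 − 1.25 = 3.75.

α = 1.25, β = 3.75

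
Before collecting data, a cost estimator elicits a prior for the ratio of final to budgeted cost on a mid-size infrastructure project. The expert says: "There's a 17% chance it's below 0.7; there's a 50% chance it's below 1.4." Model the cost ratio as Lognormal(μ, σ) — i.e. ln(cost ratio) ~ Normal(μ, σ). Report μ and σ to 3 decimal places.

If T ~ Lognormal(μ,σ) then ln T ~ Normal(μ,σ), so the p-quantile of ln T is μ + z_p·σ.
ln(0.7) = -0.3567 and ln(1.4) = 0.3365; z_{0.17} = -0.9542, z_{0.5} = 0.
σ = (0.3365 − -0.3567)/(0 − (-0.9542)) = 0.726.
μ = -0.3567 − (-0.9542)·0.726 = 0.336.

μ ≈ 0.336, σ ≈ 0.726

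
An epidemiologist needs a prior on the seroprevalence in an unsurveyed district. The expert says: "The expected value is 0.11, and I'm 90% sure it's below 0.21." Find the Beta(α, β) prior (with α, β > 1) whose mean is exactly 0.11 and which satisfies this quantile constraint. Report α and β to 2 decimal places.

With mean 0.11 fixed, write α = 0.11s, β = 0.89s where s = α+β.
Need P(θ < 0.21) = 0.9 under Beta(0.11s, 0.89s). Normal approximation: (q−m)/√(m(1−m)/s) ≈ z_{0.9} = 1.28, so s ≈ 0.11·0.89·(1.28)²/(0.21−0.11)² = 16.1.
At s = 16.1: P(θ<0.21) ≈ 0.893. Adjusting to match 0.9 gives s ≈ 17.52.
So α = 0.11·17.52 ≈ 1.93, β = 0.89·17.52 ≈ 15.59.

α ≈ 1.93, β ≈ 15.59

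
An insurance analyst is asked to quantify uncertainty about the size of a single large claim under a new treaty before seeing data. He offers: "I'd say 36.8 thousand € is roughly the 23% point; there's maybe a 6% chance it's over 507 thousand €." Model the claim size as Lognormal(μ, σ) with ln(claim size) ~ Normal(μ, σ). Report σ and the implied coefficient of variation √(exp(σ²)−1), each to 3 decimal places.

If T ~ Lognormal(μ,σ) then ln T ~ Normal(μ,σ), so the p-quantile of ln T is μ + z_p·σ.
ln(36.8) = 3.605 and ln(507) = 6.229; z_{0.23} = -0.7388, z_{0.94} = 1.555.
σ = (6.229 − 3.605)/(1.555 − (-0.7388)) = 1.144.
μ = 3.605 − (-0.7388)·1.144 = 4.450.
CV = √(exp(σ²)−1) = √(exp(1.3078)−1) = 1.643.

σ ≈ 1.144, CV ≈ 1.643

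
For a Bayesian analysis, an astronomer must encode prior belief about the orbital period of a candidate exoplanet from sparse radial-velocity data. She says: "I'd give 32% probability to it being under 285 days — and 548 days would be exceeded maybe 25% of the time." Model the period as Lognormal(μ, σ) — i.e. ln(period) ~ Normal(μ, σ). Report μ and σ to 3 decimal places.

If T ~ Lognormal(μ,σ) then ln T ~ Normal(μ,σ), so the p-quantile of ln T is μ + z_p·σ.
ln(285) = 5.652 and ln(548) = 6.306; z_{0.32} = -0.4677, z_{0.75} = 0.6745.
σ = (6.306 − 5.652)/(0.6745 − (-0.4677)) = 0.572.
μ = 5.652 − (-0.4677)·0.572 = 5.920.

μ ≈ 5.920, σ ≈ 0.572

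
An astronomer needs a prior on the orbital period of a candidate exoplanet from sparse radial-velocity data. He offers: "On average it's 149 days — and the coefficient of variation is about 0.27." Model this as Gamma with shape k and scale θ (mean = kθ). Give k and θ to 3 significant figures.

For Gamma(k, scale θ): mean = kθ, variance = kθ², so CV = 1/√k.
CV = 0.27, hence k = 1/CV² = 13.7.
Then θ = mean/k = 149/13.7 = 10.9.

k ≈ 13.7, θ ≈ 10.9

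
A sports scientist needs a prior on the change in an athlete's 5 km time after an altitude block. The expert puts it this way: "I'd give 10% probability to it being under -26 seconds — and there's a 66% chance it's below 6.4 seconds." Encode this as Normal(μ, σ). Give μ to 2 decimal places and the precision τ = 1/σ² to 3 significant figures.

The p-quantile of Normal(μ,σ) is μ + z_p·σ, with z_{0.1} = -1.282 and z_{0.66} = 0.4125.
Eliminate σ: μ = (z₂·x₁ − z₁·x₂)/(z₂ − z₁) = (0.4125·-26 − (-1.282)·6.4)/1.694 = -1.49.
Then σ = (x₂ − x₁)/(z₂ − z₁) = (6.4 − -26)/1.694 = 19.13.
Precision τ = 1/σ² = 1/19.13² = 0.00273.

μ = -1.49, τ = 0.00273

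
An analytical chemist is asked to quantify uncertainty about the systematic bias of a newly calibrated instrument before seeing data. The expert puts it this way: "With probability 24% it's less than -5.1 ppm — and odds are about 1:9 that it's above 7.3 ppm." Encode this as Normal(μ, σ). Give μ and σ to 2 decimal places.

The p-quantile of Normal(μ,σ) is μ + z_p·σ, with z_{0.24} = -0.7063 and z_{0.9} = 1.282.
Eliminate σ: μ = (z₂·x₁ − z₁·x₂)/(z₂ − z₁) = (1.282·-5.1 − (-0.7063)·7.3)/1.988 = -0.69.
Then σ = (x₂ − x₁)/(z₂ − z₁) = (7.3 − -5.1)/1.988 = 6.24.

μ = -0.69, σ = 6.24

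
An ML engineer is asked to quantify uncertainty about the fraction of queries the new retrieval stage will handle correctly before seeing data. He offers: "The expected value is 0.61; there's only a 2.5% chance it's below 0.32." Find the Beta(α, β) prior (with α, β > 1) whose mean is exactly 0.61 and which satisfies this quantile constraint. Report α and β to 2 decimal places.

α ≈ 6.62, β ≈ 4.23

With mean 0.61 fixed, write α = 0.61s, β = 0.39s where s = α+β.
Need P(θ < 0.32) = 0.025 under Beta(0.61s, 0.39s). Normal approximation: (q−m)/√(m(1−m)/s) ≈ z_{0.025} = -1.96, so s ≈ 0.61·0.39·(-1.96)²/(0.32−0.61)² = 10.9.
At s = 10.9: P(θ<0.32) ≈ 0.025. Adjusting to match 0.025 gives s ≈ 10.86.
So α = 0.61·10.86 ≈ 6.62, β = 0.39·10.86 ≈ 4.23.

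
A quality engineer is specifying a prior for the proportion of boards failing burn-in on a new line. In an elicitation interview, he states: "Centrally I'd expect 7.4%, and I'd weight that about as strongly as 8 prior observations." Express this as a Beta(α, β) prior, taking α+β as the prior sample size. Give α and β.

Under the effective-sample-size interpretation, Beta(α, β) has prior mean α/(α+β) and prior sample size α+β.
So α+β = 8 and α/(α+β) = 0.074, giving α = 0.074·8 = 0.592 and β = 8 − 0.592 = 7.408.

α = 0.592, β = 7.408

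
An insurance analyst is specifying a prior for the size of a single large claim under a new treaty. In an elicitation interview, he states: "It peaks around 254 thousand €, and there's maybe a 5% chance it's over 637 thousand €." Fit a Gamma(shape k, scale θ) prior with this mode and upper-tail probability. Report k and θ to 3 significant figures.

k ≈ 4.21, θ ≈ 79.1

Gamma(k,θ) with k>1 has mode (k−1)θ, so θ = 254/(k−1).
Need P(X < 637) = 0.95 with θ tied to k this way. Start at k = 2, θ = 254: P(X<637) ≈ 0.714.
Too low — raise k to concentrate. Iterating converges to k ≈ 4.21.
Then θ = 254/(4.21−1) ≈ 79.1.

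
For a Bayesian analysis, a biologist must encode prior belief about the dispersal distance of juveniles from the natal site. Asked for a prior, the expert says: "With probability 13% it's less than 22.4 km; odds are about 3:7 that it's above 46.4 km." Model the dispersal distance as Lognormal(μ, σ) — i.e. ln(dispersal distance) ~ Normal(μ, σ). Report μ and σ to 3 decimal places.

If T ~ Lognormal(μ,σ) then ln T ~ Normal(μ,σ), so the p-quantile of ln T is μ + z_p·σ.
ln(22.4) = 3.109 and ln(46.4) = 3.837; z_{0.13} = -1.126, z_{0.7} = 0.5244.
σ = (3.837 − 3.109)/(0.5244 − (-1.126)) = 0.441.
μ = 3.109 − (-1.126)·0.441 = 3.606.

μ ≈ 3.606, σ ≈ 0.441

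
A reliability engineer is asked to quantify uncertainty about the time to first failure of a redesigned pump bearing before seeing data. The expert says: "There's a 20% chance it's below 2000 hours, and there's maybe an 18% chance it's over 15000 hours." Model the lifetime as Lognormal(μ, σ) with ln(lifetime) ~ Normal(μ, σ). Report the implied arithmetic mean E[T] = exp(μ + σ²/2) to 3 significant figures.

E[T] ≈ 10100 hours

If T ~ Lognormal(μ,σ) then ln T ~ Normal(μ,σ), so the p-quantile of ln T is μ + z_p·σ.
ln(2000) = 7.601 and ln(15000) = 9.616; z_{0.2} = -0.8416, z_{0.82} = 0.9154.
σ = (9.616 − 7.601)/(0.9154 − (-0.8416)) = 1.147.
μ = 7.601 − (-0.8416)·1.147 = 8.566.
E[T] = exp(μ + σ²/2) = exp(8.566 + 0.6576) = 10100 hours.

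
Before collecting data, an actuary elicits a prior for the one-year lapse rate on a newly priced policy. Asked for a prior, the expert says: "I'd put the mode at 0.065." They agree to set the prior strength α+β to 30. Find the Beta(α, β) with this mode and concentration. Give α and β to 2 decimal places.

For α,β > 1 the Beta mode is (α−1)/(α+β−2). With α+β = 30, the mode is (α−1)/28.
Set (α−1)/28 = 0.065 → α = 1 + 0.065·28 = 2.82.
β = 30 − α = 27.18.

α = 2.82, β = 27.18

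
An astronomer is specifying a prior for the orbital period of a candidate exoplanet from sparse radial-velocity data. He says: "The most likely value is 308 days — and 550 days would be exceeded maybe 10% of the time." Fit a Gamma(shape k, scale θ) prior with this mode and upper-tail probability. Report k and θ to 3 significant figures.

k ≈ 6.66, θ ≈ 54.4

Gamma(k,θ) with k>1 has mode (k−1)θ, so θ = 308/(k−1).
Need P(X < 550) = 0.9 with θ tied to k this way. Start at k = 2, θ = 308: P(X<550) ≈ 0.533.
Too low — raise k to concentrate. Iterating converges to k ≈ 6.66.
Then θ = 308/(6.66−1) ≈ 54.4.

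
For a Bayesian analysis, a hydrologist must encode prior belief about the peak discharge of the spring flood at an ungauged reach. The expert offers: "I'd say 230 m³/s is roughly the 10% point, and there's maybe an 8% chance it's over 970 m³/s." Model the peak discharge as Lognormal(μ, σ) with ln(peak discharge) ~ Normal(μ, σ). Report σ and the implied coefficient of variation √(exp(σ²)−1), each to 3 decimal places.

If T ~ Lognormal(μ,σ) then ln T ~ Normal(μ,σ), so the p-quantile of ln T is μ + z_p·σ.
ln(230) = 5.438 and ln(970) = 6.877; z_{0.1} = -1.282, z_{0.92} = 1.405.
σ = (6.877 − 5.438)/(1.405 − (-1.282)) = 0.536.
μ = 5.438 − (-1.282)·0.536 = 6.125.
CV = √(exp(σ²)−1) = √(exp(0.2870)−1) = 0.577.

σ ≈ 0.536, CV ≈ 0.577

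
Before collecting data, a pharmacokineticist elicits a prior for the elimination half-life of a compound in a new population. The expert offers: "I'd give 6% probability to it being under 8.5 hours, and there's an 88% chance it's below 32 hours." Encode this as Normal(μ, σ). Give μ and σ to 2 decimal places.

The p-quantile of Normal(μ,σ) is μ + z_p·σ, with z_{0.06} = -1.555 and z_{0.88} = 1.175.
Eliminate σ: μ = (z₂·x₁ − z₁·x₂)/(z₂ − z₁) = (1.175·8.5 − (-1.555)·32)/2.73 = 21.88.
Then σ = (x₂ − x₁)/(z₂ − z₁) = (32 − 8.5)/2.73 = 8.61.

μ = 21.88, σ = 8.61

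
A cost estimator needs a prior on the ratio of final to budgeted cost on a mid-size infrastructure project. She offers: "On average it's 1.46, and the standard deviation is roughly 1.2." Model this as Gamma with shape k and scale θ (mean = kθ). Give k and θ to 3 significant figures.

For Gamma(k, scale θ): mean = kθ, variance = kθ², so CV = 1/√k.
CV = SD/mean = 1.2/1.46 = 0.8219, hence k = 1/CV² = 1.48.
Then θ = mean/k = 1.46/1.48 = 0.986.

k ≈ 1.48, θ ≈ 0.986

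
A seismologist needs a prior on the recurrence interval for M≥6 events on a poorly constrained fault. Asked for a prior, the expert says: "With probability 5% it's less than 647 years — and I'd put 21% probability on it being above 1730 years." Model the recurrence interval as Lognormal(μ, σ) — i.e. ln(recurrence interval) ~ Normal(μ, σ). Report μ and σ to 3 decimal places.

If T ~ Lognormal(μ,σ) then ln T ~ Normal(μ,σ), so the p-quantile of ln T is μ + z_p·σ.
ln(647) = 6.472 and ln(1730) = 7.456; z_{0.05} = -1.645, z_{0.79} = 0.8064.
σ = (7.456 − 6.472)/(0.8064 − (-1.645)) = 0.401.
μ = 6.472 − (-1.645)·0.401 = 7.132.

μ ≈ 7.132, σ ≈ 0.401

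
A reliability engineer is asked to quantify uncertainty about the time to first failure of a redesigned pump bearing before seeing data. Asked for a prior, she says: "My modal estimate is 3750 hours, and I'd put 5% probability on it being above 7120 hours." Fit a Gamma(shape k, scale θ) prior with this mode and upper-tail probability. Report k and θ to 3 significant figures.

Gamma(k,θ) with k>1 has mode (k−1)θ, so θ = 3750/(k−1).
Need P(X < 7120) = 0.95 with θ tied to k this way. Start at k = 2, θ = 3750: P(X<7120) ≈ 0.566.
Too low — raise k to concentrate. Iterating converges to k ≈ 7.76.
Then θ = 3750/(7.76−1) ≈ 555.

k ≈ 7.76, θ ≈ 555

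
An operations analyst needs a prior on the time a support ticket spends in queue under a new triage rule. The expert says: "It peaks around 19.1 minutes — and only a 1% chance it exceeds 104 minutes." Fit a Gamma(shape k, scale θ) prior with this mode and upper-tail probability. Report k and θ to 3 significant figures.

k ≈ 2.33, θ ≈ 14.4

Gamma(k,θ) with k>1 has mode (k−1)θ, so θ = 19.1/(k−1).
Need P(X < 104) = 0.99 with θ tied to k this way. Start at k = 2, θ = 19.1: P(X<104) ≈ 0.972.
Too low — raise k to concentrate. Iterating converges to k ≈ 2.33.
Then θ = 19.1/(2.33−1) ≈ 14.4.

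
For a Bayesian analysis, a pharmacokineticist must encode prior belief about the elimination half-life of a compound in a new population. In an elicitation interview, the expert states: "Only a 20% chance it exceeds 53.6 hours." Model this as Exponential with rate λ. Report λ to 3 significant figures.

λ ≈ 0.03

P(T > 53.6) = e^(−λ·53.6) = 0.2, so λ = −ln(0.2)/53.6 = 0.03.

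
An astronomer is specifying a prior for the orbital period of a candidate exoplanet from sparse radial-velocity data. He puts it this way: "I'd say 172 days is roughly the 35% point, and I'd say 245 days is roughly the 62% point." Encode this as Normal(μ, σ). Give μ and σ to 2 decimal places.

The p-quantile of Normal(μ,σ) is μ + z_p·σ, with z_{0.35} = -0.3853 and z_{0.62} = 0.3055.
Eliminate σ: μ = (z₂·x₁ − z₁·x₂)/(z₂ − z₁) = (0.3055·172 − (-0.3853)·245)/0.6908 = 212.72.
Then σ = (x₂ − x₁)/(z₂ − z₁) = (245 − 172)/0.6908 = 105.67.

μ = 212.72, σ = 105.67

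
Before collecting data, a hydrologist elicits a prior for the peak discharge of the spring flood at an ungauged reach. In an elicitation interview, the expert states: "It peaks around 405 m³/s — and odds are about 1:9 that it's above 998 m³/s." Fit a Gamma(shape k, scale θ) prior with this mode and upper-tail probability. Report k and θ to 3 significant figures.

k ≈ 3.36, θ ≈ 171

Gamma(k,θ) with k>1 has mode (k−1)θ, so θ = 405/(k−1).
Need P(X < 998) = 0.9 with θ tied to k this way. Start at k = 2, θ = 405: P(X<998) ≈ 0.705.
Too low — raise k to concentrate. Iterating converges to k ≈ 3.36.
Then θ = 405/(3.36−1) ≈ 171.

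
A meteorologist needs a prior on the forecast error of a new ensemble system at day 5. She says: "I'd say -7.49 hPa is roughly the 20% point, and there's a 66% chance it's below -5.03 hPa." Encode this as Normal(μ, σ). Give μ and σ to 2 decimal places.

The p-quantile of Normal(μ,σ) is μ + z_p·σ, with z_{0.2} = -0.8416 and z_{0.66} = 0.4125.
Eliminate σ: μ = (z₂·x₁ − z₁·x₂)/(z₂ − z₁) = (0.4125·-7.49 − (-0.8416)·-5.03)/1.254 = -5.84.
Then σ = (x₂ − x₁)/(z₂ − z₁) = (-5.03 − -7.49)/1.254 = 1.96.

μ = -5.84, σ = 1.96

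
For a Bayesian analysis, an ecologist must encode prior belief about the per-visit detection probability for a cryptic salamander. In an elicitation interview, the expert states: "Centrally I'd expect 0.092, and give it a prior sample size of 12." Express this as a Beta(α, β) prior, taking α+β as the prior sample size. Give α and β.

Under the effective-sample-size interpretation, Beta(α, β) has prior mean α/(α+β) and prior sample size α+β.
So α+β = 12 and α/(α+β) = 0.092, giving α = 0.092·12 = 1.104 and β = 12 − 1.104 = 10.896.

α = 1.104, β = 10.896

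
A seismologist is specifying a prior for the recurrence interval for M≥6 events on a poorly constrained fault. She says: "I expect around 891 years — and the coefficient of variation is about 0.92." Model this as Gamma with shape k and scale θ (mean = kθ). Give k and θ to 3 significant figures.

k ≈ 1.18, θ ≈ 754

For Gamma(k, scale θ): mean = kθ, variance = kθ², so CV = 1/√k.
CV = 0.92, hence k = 1/CV² = 1.18.
Then θ = mean/k = 891/1.18 = 754.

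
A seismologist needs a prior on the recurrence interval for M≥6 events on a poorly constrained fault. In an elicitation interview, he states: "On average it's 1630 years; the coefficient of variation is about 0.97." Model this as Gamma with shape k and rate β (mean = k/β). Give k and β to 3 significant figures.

For Gamma(k, rate β): mean = k/β, variance = k/β², so CV = 1/√k.
CV = 0.97, hence k = 1/CV² = 1.06.
Then β = k/mean = 1.06/1630 = 0.000652.

k ≈ 1.06, β ≈ 0.000652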